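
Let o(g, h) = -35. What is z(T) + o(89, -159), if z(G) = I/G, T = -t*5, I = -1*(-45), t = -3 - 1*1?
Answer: -131/4 ≈ -32.750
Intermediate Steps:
t = -4 (t = -3 - 1 = -4)
I = 45
T = 20 (T = -1*(-4)*5 = 4*5 = 20)
z(G) = 45/G
z(T) + o(89, -159) = 45/20 - 35 = 45*(1/20) - 35 = 9/4 - 35 = -131/4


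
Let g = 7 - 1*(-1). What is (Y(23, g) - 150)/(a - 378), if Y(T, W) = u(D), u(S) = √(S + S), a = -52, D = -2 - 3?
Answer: 15/43 - I*√10/430 ≈ 0.34884 - 0.0073541*I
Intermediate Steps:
D = -5
g = 8 (g = 7 + 1 = 8)
u(S) = √2*√S (u(S) = √(2*S) = √2*√S)
Y(T, W) = I*√10 (Y(T, W) = √2*√(-5) = √2*(I*√5) = I*√10)
(Y(23, g) - 150)/(a - 378) = (I*√10 - 150)/(-52 - 378) = (-150 + I*√10)/(-430) = (-150 + I*√10)*(-1/430) = 15/43 - I*√10/430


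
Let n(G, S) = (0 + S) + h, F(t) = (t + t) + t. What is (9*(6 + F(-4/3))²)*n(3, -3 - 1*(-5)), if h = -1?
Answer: 36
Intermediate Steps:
F(t) = 3*t (F(t) = 2*t + t = 3*t)
n(G, S) = -1 + S (n(G, S) = (0 + S) - 1 = S - 1 = -1 + S)
(9*(6 + F(-4/3))²)*n(3, -3 - 1*(-5)) = (9*(6 + 3*(-4/3))²)*(-1 + (-3 - 1*(-5))) = (9*(6 + 3*(-4*⅓))²)*(-1 + (-3 + 5)) = (9*(6 + 3*(-4/3))²)*(-1 + 2) = (9*(6 - 4)²)*1 = (9*2²)*1 = (9*4)*1 = 36*1 = 36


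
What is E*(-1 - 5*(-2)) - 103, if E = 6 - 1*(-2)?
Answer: -31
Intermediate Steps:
E = 8 (E = 6 + 2 = 8)
E*(-1 - 5*(-2)) - 103 = 8*(-1 - 5*(-2)) - 103 = 8*(-1 + 10) - 103 = 8*9 - 103 = 72 - 103 = -31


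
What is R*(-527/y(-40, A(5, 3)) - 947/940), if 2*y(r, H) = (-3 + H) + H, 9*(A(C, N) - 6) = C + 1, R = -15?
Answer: 290481/188 ≈ 1545.1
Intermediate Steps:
A(C, N) = 55/9 + C/9 (A(C, N) = 6 + (C + 1)/9 = 6 + (1 + C)/9 = 6 + (⅑ + C/9) = 55/9 + C/9)
y(r, H) = -3/2 + H (y(r, H) = ((-3 + H) + H)/2 = (-3 + 2*H)/2 = -3/2 + H)
R*(-527/y(-40, A(5, 3)) - 947/940) = -15*(-527/(-3/2 + (55/9 + (⅑)*5)) - 947/940) = -15*(-527/(-3/2 + (55/9 + 5/9)) - 947*1/940) = -15*(-527/(-3/2 + 20/3) - 947/940) = -15*(-527/31/6 - 947/940) = -15*(-527*6/31 - 947/940) = -15*(-102 - 947/940) = -15*(-96827/940) = 290481/188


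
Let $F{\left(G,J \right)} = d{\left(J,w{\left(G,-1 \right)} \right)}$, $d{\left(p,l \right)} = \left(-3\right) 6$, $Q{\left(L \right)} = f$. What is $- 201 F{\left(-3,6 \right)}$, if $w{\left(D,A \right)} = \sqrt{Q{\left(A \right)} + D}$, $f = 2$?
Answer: $3618$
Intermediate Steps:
$Q{\left(L \right)} = 2$
$w{\left(D,A \right)} = \sqrt{2 + D}$
$d{\left(p,l \right)} = -18$
$F{\left(G,J \right)} = -18$
$- 201 F{\left(-3,6 \right)} = \left(-201\right) \left(-18\right) = 3618$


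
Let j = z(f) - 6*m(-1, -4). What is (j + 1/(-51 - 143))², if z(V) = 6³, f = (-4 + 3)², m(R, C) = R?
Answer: 1854766489/37636 ≈ 49282.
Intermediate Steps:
f = 1 (f = (-1)² = 1)
z(V) = 216
j = 222 (j = 216 - 6*(-1) = 216 + 6 = 222)
(j + 1/(-51 - 143))² = (222 + 1/(-51 - 143))² = (222 + 1/(-194))² = (222 - 1/194)² = (43067/194)² = 1854766489/37636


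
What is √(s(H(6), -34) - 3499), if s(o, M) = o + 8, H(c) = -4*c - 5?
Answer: 8*I*√55 ≈ 59.33*I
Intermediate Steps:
H(c) = -5 - 4*c
s(o, M) = 8 + o
√(s(H(6), -34) - 3499) = √((8 + (-5 - 4*6)) - 3499) = √((8 + (-5 - 24)) - 3499) = √((8 - 29) - 3499) = √(-21 - 3499) = √(-3520) = 8*I*√55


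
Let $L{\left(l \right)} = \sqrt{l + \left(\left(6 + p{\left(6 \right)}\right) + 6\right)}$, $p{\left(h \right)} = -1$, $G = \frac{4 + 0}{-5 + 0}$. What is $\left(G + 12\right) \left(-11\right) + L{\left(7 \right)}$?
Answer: $- \frac{616}{5} + 3 \sqrt{2} \approx -118.96$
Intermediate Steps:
$G = - \frac{4}{5}$ ($G = \frac{4}{-5} = 4 \left(- \frac{1}{5}\right) = - \frac{4}{5} \approx -0.8$)
$L{\left(l \right)} = \sqrt{11 + l}$ ($L{\left(l \right)} = \sqrt{l + \left(\left(6 - 1\right) + 6\right)} = \sqrt{l + \left(5 + 6\right)} = \sqrt{l + 11} = \sqrt{11 + l}$)
$\left(G + 12\right) \left(-11\right) + L{\left(7 \right)} = \left(- \frac{4}{5} + 12\right) \left(-11\right) + \sqrt{11 + 7} = \frac{56}{5} \left(-11\right) + \sqrt{18} = - \frac{616}{5} + 3 \sqrt{2}$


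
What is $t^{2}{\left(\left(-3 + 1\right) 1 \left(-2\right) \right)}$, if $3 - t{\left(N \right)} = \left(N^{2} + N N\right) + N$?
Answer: $1089$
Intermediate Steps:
$t{\left(N \right)} = 3 - N - 2 N^{2}$ ($t{\left(N \right)} = 3 - \left(\left(N^{2} + N N\right) + N\right) = 3 - \left(\left(N^{2} + N^{2}\right) + N\right) = 3 - \left(2 N^{2} + N\right) = 3 - \left(N + 2 N^{2}\right) = 3 - N - 2 N^{2}$)
$t^{2}{\left(\left(-3 + 1\right) 1 \left(-2\right) \right)} = \left(3 - \left(-3 + 1\right) 1 \left(-2\right) - 2 \left(\left(-3 + 1\right) 1 \left(-2\right)\right)^{2}\right)^{2} = \left(3 - \left(-2\right) 1 \left(-2\right) - 2 \left(\left(-2\right) 1 \left(-2\right)\right)^{2}\right)^{2} = \left(3 - \left(-2\right) \left(-2\right) - 2 \left(\left(-2\right) \left(-2\right)\right)^{2}\right)^{2} = \left(3 - 4 - 2 \cdot 4^{2}\right)^{2} = \left(3 - 4 - 32\right)^{2} = \left(-33\right)^{2} = 1089$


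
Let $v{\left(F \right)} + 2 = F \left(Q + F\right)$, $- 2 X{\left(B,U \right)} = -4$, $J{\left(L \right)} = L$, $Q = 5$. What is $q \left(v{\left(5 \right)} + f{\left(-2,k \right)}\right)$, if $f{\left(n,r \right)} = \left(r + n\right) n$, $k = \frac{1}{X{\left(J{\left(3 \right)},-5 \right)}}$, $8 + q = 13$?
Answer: $255$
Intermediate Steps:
$X{\left(B,U \right)} = 2$ ($X{\left(B,U \right)} = \left(- \frac{1}{2}\right) \left(-4\right) = 2$)
$q = 5$ ($q = -8 + 13 = 5$)
$k = \frac{1}{2} \approx 0.5$
$v{\left(F \right)} = -2 + F \left(5 + F\right)$
$f{\left(n,r \right)} = n \left(n + r\right)$ ($f{\left(n,r \right)} = \left(n + r\right) n = n \left(n + r\right)$)
$q \left(v{\left(5 \right)} + f{\left(-2,k \right)}\right) = 5 \left(\left(-2 + 5^{2} + 5 \cdot 5\right) - 2 \left(-2 + \frac{1}{2}\right)\right) = 5 \left(\left(-2 + 25 + 25\right) - -3\right) = 5 \left(48 + 3\right) = 5 \cdot 51 = 255$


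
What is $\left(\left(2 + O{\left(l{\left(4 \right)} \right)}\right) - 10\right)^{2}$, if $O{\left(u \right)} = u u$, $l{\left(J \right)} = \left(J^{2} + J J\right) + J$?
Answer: $1658944$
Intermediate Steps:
$l{\left(J \right)} = J + 2 J^{2}$ ($l{\left(J \right)} = \left(J^{2} + J^{2}\right) + J = 2 J^{2} + J = J + 2 J^{2}$)
$O{\left(u \right)} = u^{2}$
$\left(\left(2 + O{\left(l{\left(4 \right)} \right)}\right) - 10\right)^{2} = \left(\left(2 + \left(4 \left(1 + 2 \cdot 4\right)\right)^{2}\right) - 10\right)^{2} = \left(\left(2 + \left(4 \left(1 + 8\right)\right)^{2}\right) - 10\right)^{2} = \left(\left(2 + \left(4 \cdot 9\right)^{2}\right) - 10\right)^{2} = \left(\left(2 + 36^{2}\right) - 10\right)^{2} = \left(\left(2 + 1296\right) - 10\right)^{2} = \left(1298 - 10\right)^{2} = 1288^{2} = 1658944$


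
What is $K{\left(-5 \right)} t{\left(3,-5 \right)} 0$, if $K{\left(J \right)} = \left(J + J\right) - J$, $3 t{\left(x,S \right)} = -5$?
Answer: $0$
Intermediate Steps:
$t{\left(x,S \right)} = - \frac{5}{3}$ ($t{\left(x,S \right)} = \frac{1}{3} \left(-5\right) = - \frac{5}{3}$)
$K{\left(J \right)} = J$ ($K{\left(J \right)} = 2 J - J = J$)
$K{\left(-5 \right)} t{\left(3,-5 \right)} 0 = \left(-5\right) \left(- \frac{5}{3}\right) 0 = \frac{25}{3} \cdot 0 = 0$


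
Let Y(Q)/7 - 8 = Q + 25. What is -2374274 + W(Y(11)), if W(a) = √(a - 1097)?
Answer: -2374274 + I*√789 ≈ -2.3743e+6 + 28.089*I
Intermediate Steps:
Y(Q) = 231 + 7*Q (Y(Q) = 56 + 7*(Q + 25) = 56 + 7*(25 + Q) = 56 + (175 + 7*Q) = 231 + 7*Q)
W(a) = √(-1097 + a)
-2374274 + W(Y(11)) = -2374274 + √(-1097 + (231 + 7*11)) = -2374274 + √(-1097 + (231 + 77)) = -2374274 + √(-1097 + 308) = -2374274 + √(-789) = -2374274 + I*√789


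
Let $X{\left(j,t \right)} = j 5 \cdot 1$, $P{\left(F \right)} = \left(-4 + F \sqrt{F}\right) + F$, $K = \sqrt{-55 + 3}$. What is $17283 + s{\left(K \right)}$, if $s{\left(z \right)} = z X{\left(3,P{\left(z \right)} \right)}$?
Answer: $17283 + 30 i \sqrt{13} \approx 17283.0 + 108.17 i$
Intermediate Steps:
$K = 2 i \sqrt{13}$ ($K = \sqrt{-52} = 2 i \sqrt{13} \approx 7.2111 i$)
$P{\left(F \right)} = -4 + F + F^{\frac{3}{2}}$ ($P{\left(F \right)} = \left(-4 + F^{\frac{3}{2}}\right) + F = -4 + F + F^{\frac{3}{2}}$)
$X{\left(j,t \right)} = 5 j$ ($X{\left(j,t \right)} = 5 j 1 = 5 j$)
$s{\left(z \right)} = 15 z$ ($s{\left(z \right)} = z 5 \cdot 3 = z 15 = 15 z$)
$17283 + s{\left(K \right)} = 17283 + 15 \cdot 2 i \sqrt{13} = 17283 + 30 i \sqrt{13}$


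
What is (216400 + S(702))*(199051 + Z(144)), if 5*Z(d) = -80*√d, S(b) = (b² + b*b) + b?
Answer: 239169707890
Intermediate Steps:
S(b) = b + 2*b² (S(b) = (b² + b²) + b = 2*b² + b = b + 2*b²)
Z(d) = -16*√d (Z(d) = (-80*√d)/5 = -16*√d)
(216400 + S(702))*(199051 + Z(144)) = (216400 + 702*(1 + 2*702))*(199051 - 16*√144) = (216400 + 702*(1 + 1404))*(199051 - 16*12) = (216400 + 702*1405)*(199051 - 192) = (216400 + 986310)*198859 = 1202710*198859 = 239169707890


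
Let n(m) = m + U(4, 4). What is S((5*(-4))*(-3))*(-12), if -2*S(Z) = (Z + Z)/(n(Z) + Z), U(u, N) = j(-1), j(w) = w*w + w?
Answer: 6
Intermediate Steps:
j(w) = w + w² (j(w) = w² + w = w + w²)
U(u, N) = 0 (U(u, N) = -(1 - 1) = -1*0 = 0)
n(m) = m (n(m) = m + 0 = m)
S(Z) = -½ (S(Z) = -(Z + Z)/(2*(Z + Z)) = -2*Z/(2*(2*Z)) = -2*Z*1/(2*Z)/2 = -½*1 = -½)
S((5*(-4))*(-3))*(-12) = -½*(-12) = 6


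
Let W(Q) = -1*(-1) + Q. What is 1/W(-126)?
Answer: -1/125 ≈ -0.0080000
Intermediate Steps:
W(Q) = 1 + Q
1/W(-126) = 1/(1 - 126) = 1/(-125) = -1/125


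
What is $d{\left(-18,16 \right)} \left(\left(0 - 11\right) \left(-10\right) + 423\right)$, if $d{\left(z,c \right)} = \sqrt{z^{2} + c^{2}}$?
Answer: $1066 \sqrt{145} \approx 12836.0$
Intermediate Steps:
$d{\left(z,c \right)} = \sqrt{c^{2} + z^{2}}$
$d{\left(-18,16 \right)} \left(\left(0 - 11\right) \left(-10\right) + 423\right) = \sqrt{16^{2} + \left(-18\right)^{2}} \left(\left(0 - 11\right) \left(-10\right) + 423\right) = \sqrt{256 + 324} \left(\left(-11\right) \left(-10\right) + 423\right) = \sqrt{580} \left(110 + 423\right) = 2 \sqrt{145} \cdot 533 = 1066 \sqrt{145}$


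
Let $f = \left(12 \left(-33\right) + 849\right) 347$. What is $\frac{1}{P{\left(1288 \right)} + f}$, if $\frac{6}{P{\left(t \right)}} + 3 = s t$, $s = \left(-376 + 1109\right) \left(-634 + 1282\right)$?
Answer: $\frac{203926463}{32055404645435} \approx 6.3617 \cdot 10^{-6}$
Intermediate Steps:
$s = 474984$ ($s = 733 \cdot 648 = 474984$)
$P{\left(t \right)} = \frac{6}{-3 + 474984 t}$
$f = 157191$ ($f = \left(-396 + 849\right) 347 = 453 \cdot 347 = 157191$)
$\frac{1}{P{\left(1288 \right)} + f} = \frac{1}{\frac{2}{-1 + 158328 \cdot 1288} + 157191} = \frac{1}{\frac{2}{-1 + 203926464} + 157191} = \frac{1}{\frac{2}{203926463} + 157191} = \frac{1}{\frac{32055404645435}{203926463}} = \frac{203926463}{32055404645435}$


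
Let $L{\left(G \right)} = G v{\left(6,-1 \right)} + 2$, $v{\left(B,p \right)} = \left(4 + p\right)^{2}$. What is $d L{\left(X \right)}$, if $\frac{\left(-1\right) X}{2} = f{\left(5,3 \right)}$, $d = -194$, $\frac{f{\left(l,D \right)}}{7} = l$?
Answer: $121832$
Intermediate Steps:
$f{\left(l,D \right)} = 7 l$
$X = -70$ ($X = - 2 \cdot 7 \cdot 5 = \left(-2\right) 35 = -70$)
$L{\left(G \right)} = 2 + 9 G$ ($L{\left(G \right)} = G \left(4 - 1\right)^{2} + 2 = G 3^{2} + 2 = G 9 + 2 = 9 G + 2 = 2 + 9 G$)
$d L{\left(X \right)} = - 194 \left(2 + 9 \left(-70\right)\right) = - 194 \left(2 - 630\right) = \left(-194\right) \left(-628\right) = 121832$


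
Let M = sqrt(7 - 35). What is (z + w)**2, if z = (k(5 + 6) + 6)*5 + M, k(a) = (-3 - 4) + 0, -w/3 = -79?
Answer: 53796 + 928*I*sqrt(7) ≈ 53796.0 + 2455.3*I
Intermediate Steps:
w = 237 (w = -3*(-79) = 237)
k(a) = -7 (k(a) = -7 + 0 = -7)
M = 2*I*sqrt(7) (M = sqrt(-28) = 2*I*sqrt(7) ≈ 5.2915*I)
z = -5 + 2*I*sqrt(7) (z = (-7 + 6)*5 + 2*I*sqrt(7) = -1*5 + 2*I*sqrt(7) = -5 + 2*I*sqrt(7) ≈ -5.0 + 5.2915*I)
(z + w)**2 = ((-5 + 2*I*sqrt(7)) + 237)**2 = (232 + 2*I*sqrt(7))**2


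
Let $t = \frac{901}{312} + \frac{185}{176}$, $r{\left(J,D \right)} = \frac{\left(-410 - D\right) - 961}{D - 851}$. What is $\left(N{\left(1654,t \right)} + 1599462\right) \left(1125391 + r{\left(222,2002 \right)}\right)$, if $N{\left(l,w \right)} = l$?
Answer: $\frac{2073960247781488}{1151} \approx 1.8019 \cdot 10^{12}$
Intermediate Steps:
$r{\left(J,D \right)} = \frac{-1371 - D}{-851 + D}$
$t = \frac{27037}{6864}$ ($t = 901 \cdot \frac{1}{312} + 185 \cdot \frac{1}{176} = \frac{901}{312} + \frac{185}{176} = \frac{27037}{6864} \approx 3.939$)
$\left(N{\left(1654,t \right)} + 1599462\right) \left(1125391 + r{\left(222,2002 \right)}\right) = \left(1654 + 1599462\right) \left(1125391 + \frac{-1371 - 2002}{-851 + 2002}\right) = 1601116 \left(1125391 + \frac{-1371 - 2002}{1151}\right) = 1601116 \left(1125391 + \frac{1}{1151} \left(-3373\right)\right) = 1601116 \left(1125391 - \frac{3373}{1151}\right) = 1601116 \cdot \frac{1295321668}{1151} = \frac{2073960247781488}{1151}$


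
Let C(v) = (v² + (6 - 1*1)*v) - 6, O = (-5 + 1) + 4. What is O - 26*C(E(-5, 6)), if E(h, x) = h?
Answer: 156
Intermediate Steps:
O = 0 (O = -4 + 4 = 0)
C(v) = -6 + v² + 5*v (C(v) = (v² + (6 - 1)*v) - 6 = (v² + 5*v) - 6 = -6 + v² + 5*v)
O - 26*C(E(-5, 6)) = 0 - 26*(-6 + (-5)² + 5*(-5)) = 0 - 26*(-6 + 25 - 25) = 0 - 26*(-6) = 0 + 156 = 156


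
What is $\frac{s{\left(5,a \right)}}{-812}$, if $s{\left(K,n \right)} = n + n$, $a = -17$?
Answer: $\frac{17}{406} \approx 0.041872$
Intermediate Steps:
$s{\left(K,n \right)} = 2 n$
$\frac{s{\left(5,a \right)}}{-812} = \frac{2 \left(-17\right)}{-812} = \left(-34\right) \left(- \frac{1}{812}\right) = \frac{17}{406}$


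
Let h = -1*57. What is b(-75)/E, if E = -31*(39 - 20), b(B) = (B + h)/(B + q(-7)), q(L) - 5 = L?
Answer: -12/4123 ≈ -0.0029105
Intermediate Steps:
h = -57
q(L) = 5 + L
b(B) = (-57 + B)/(-2 + B) (b(B) = (B - 57)/(B + (5 - 7)) = (-57 + B)/(B - 2) = (-57 + B)/(-2 + B))
E = -589 (E = -31*19 = -589)
b(-75)/E = ((-57 - 75)/(-2 - 75))/(-589) = (-132/(-77))*(-1/589) = -1/77*(-132)*(-1/589) = (12/7)*(-1/589) = -12/4123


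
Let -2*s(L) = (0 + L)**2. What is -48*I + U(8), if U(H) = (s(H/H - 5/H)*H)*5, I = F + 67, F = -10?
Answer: -43821/16 ≈ -2738.8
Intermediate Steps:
I = 57 (I = -10 + 67 = 57)
s(L) = -L**2/2 (s(L) = -(0 + L)**2/2 = -L**2/2)
U(H) = -5*H*(1 - 5/H)**2/2 (U(H) = ((-(H/H - 5/H)**2/2)*H)*5 = ((-(1 - 5/H)**2/2)*H)*5 = -H*(1 - 5/H)**2/2*5 = -5*H*(1 - 5/H)**2/2)
-48*I + U(8) = -48*57 - 5/2*(-5 + 8)**2/8 = -2736 - 5/2*1/8*3**2 = -2736 - 5/2*1/8*9 = -2736 - 45/16 = -43821/16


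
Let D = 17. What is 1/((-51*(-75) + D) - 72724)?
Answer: -1/68882 ≈ -1.4518e-5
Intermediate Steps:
1/((-51*(-75) + D) - 72724) = 1/((-51*(-75) + 17) - 72724) = 1/((3825 + 17) - 72724) = 1/(3842 - 72724) = 1/(-68882) = -1/68882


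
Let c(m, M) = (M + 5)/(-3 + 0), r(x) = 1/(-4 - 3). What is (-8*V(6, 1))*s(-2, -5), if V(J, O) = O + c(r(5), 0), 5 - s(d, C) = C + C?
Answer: 80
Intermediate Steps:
s(d, C) = 5 - 2*C (s(d, C) = 5 - (C + C) = 5 - 2*C)
r(x) = -1/7 (r(x) = 1/(-7) = -1/7)
c(m, M) = -5/3 - M/3 (c(m, M) = (5 + M)/(-3) = (5 + M)*(-1/3) = -5/3 - M/3)
V(J, O) = -5/3 + O (V(J, O) = O + (-5/3 - 1/3*0) = O + (-5/3 + 0) = O - 5/3 = -5/3 + O)
(-8*V(6, 1))*s(-2, -5) = (-8*(-5/3 + 1))*(5 - 2*(-5)) = (-8*(-2/3))*(5 + 10) = (16/3)*15 = 80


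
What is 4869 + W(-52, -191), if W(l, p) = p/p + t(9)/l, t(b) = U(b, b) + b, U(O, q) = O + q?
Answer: 253213/52 ≈ 4869.5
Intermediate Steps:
t(b) = 3*b (t(b) = (b + b) + b = 2*b + b = 3*b)
W(l, p) = 1 + 27/l (W(l, p) = p/p + (3*9)/l = 1 + 27/l)
4869 + W(-52, -191) = 4869 + (27 - 52)/(-52) = 4869 - 1/52*(-25) = 4869 + 25/52 = 253213/52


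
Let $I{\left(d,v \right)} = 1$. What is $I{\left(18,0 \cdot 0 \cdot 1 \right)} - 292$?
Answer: $-291$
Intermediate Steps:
$I{\left(18,0 \cdot 0 \cdot 1 \right)} - 292 = 1 - 292 = -291$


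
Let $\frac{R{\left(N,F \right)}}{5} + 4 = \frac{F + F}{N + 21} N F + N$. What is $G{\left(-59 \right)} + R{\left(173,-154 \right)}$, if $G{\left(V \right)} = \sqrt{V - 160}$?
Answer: $\frac{20596305}{97} + i \sqrt{219} \approx 2.1233 \cdot 10^{5} + 14.799 i$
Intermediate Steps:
$G{\left(V \right)} = \sqrt{-160 + V}$
$R{\left(N,F \right)} = -20 + 5 N + \frac{10 N F^{2}}{21 + N}$ ($R{\left(N,F \right)} = -20 + 5 \left(\frac{F + F}{N + 21} N F + N\right) = -20 + 5 \left(\frac{2 F}{21 + N} N F + N\right) = -20 + 5 \left(\frac{2 F N}{21 + N} F + N\right) = -20 + 5 \left(\frac{2 N F^{2}}{21 + N} + N\right) = -20 + 5 \left(N + \frac{2 N F^{2}}{21 + N}\right) = -20 + \left(5 N + \frac{10 N F^{2}}{21 + N}\right) = -20 + 5 N + \frac{10 N F^{2}}{21 + N}$)
$G{\left(-59 \right)} + R{\left(173,-154 \right)} = \sqrt{-160 - 59} + \frac{5 \left(-84 + 173^{2} + 17 \cdot 173 + 2 \cdot 173 \left(-154\right)^{2}\right)}{21 + 173} = \sqrt{-219} + \frac{5 \left(-84 + 29929 + 2941 + 2 \cdot 173 \cdot 23716\right)}{194} = i \sqrt{219} + 5 \cdot \frac{1}{194} \left(-84 + 29929 + 2941 + 8205736\right) = i \sqrt{219} + 5 \cdot \frac{1}{194} \cdot 8238522 = i \sqrt{219} + \frac{20596305}{97} = \frac{20596305}{97} + i \sqrt{219}$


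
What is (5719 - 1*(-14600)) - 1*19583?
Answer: 736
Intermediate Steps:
(5719 - 1*(-14600)) - 1*19583 = (5719 + 14600) - 19583 = 20319 - 19583 = 736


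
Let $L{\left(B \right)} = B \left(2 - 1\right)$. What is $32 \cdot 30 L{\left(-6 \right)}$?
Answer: $-5760$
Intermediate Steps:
$L{\left(B \right)} = B$ ($L{\left(B \right)} = B 1 = B$)
$32 \cdot 30 L{\left(-6 \right)} = 32 \cdot 30 \left(-6\right) = 960 \left(-6\right) = -5760$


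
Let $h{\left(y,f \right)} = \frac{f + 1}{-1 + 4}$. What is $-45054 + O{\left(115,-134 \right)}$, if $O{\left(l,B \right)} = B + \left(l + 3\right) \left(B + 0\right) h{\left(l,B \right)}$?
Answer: $\frac{1967432}{3} \approx 6.5581 \cdot 10^{5}$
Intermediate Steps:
$h{\left(y,f \right)} = \frac{1}{3} + \frac{f}{3}$ ($h{\left(y,f \right)} = \frac{1 + f}{3} = \left(1 + f\right) \frac{1}{3} = \frac{1}{3} + \frac{f}{3}$)
$O{\left(l,B \right)} = B + B \left(3 + l\right) \left(\frac{1}{3} + \frac{B}{3}\right)$ ($O{\left(l,B \right)} = B + \left(l + 3\right) \left(B + 0\right) \left(\frac{1}{3} + \frac{B}{3}\right) = B + \left(3 + l\right) B \left(\frac{1}{3} + \frac{B}{3}\right) = B + B \left(3 + l\right) \left(\frac{1}{3} + \frac{B}{3}\right)$)
$-45054 + O{\left(115,-134 \right)} = -45054 + \frac{1}{3} \left(-134\right) \left(6 + 3 \left(-134\right) + 115 \left(1 - 134\right)\right) = -45054 + \frac{1}{3} \left(-134\right) \left(6 - 402 + 115 \left(-133\right)\right) = -45054 + \frac{1}{3} \left(-134\right) \left(6 - 402 - 15295\right) = -45054 + \frac{1}{3} \left(-134\right) \left(-15691\right) = -45054 + \frac{2102594}{3} = \frac{1967432}{3}$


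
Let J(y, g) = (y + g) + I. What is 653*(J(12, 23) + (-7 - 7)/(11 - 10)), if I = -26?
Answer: -3265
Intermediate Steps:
J(y, g) = -26 + g + y (J(y, g) = (y + g) - 26 = (g + y) - 26 = -26 + g + y)
653*(J(12, 23) + (-7 - 7)/(11 - 10)) = 653*((-26 + 23 + 12) + (-7 - 7)/(11 - 10)) = 653*(9 - 14/1) = 653*(9 - 14*1) = 653*(9 - 14) = 653*(-5) = -3265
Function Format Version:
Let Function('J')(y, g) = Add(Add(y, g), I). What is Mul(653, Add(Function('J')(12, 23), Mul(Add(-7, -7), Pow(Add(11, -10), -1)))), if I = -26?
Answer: -3265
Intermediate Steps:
Function('J')(y, g) = Add(-26, g, y) (Function('J')(y, g) = Add(Add(y, g), -26) = Add(Add(g, y), -26) = Add(-26, g, y))
Mul(653, Add(Function('J')(12, 23), Mul(Add(-7, -7), Pow(Add(11, -10), -1)))) = Mul(653, Add(Add(-26, 23, 12), Mul(Add(-7, -7), Pow(Add(11, -10), -1)))) = Mul(653, Add(9, Mul(-14, Pow(1, -1)))) = Mul(653, Add(9, Mul(-14, 1))) = Mul(653, Add(9, -14)) = Mul(653, -5) = -3265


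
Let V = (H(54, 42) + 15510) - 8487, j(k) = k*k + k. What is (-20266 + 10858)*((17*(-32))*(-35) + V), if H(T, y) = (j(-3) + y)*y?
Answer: -264167232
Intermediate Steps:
j(k) = k + k² (j(k) = k² + k = k + k²)
H(T, y) = y*(6 + y) (H(T, y) = (-3*(1 - 3) + y)*y = (-3*(-2) + y)*y = (6 + y)*y = y*(6 + y))
V = 9039 (V = (42*(6 + 42) + 15510) - 8487 = (42*48 + 15510) - 8487 = (2016 + 15510) - 8487 = 17526 - 8487 = 9039)
(-20266 + 10858)*((17*(-32))*(-35) + V) = (-20266 + 10858)*((17*(-32))*(-35) + 9039) = -9408*(-544*(-35) + 9039) = -9408*(19040 + 9039) = -9408*28079 = -264167232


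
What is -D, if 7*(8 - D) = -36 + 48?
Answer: -44/7 ≈ -6.2857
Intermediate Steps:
D = 44/7 (D = 8 - (-36 + 48)/7 = 8 - ⅐*12 = 8 - 12/7 = 44/7 ≈ 6.2857)
-D = -1*44/7 = -44/7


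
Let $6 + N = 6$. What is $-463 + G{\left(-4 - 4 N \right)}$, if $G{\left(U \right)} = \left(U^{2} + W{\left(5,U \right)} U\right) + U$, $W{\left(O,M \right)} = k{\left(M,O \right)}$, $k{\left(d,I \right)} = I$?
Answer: $-471$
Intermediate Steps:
$W{\left(O,M \right)} = O$
$N = 0$ ($N = -6 + 6 = 0$)
$G{\left(U \right)} = U^{2} + 6 U$ ($G{\left(U \right)} = \left(U^{2} + 5 U\right) + U = U^{2} + 6 U$)
$-463 + G{\left(-4 - 4 N \right)} = -463 + \left(-4 - 0\right) \left(6 - 4\right) = -463 + \left(-4 + 0\right) \left(6 + \left(-4 + 0\right)\right) = -463 - 4 \left(6 - 4\right) = -463 - 8 = -471$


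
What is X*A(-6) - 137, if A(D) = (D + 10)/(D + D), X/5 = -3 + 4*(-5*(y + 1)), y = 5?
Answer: 68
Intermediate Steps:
X = -615 (X = 5*(-3 + 4*(-5*(5 + 1))) = 5*(-3 + 4*(-5*6)) = 5*(-3 + 4*(-30)) = 5*(-3 - 120) = 5*(-123) = -615)
A(D) = (10 + D)/(2*D) (A(D) = (10 + D)/((2*D)) = (10 + D)*(1/(2*D)) = (10 + D)/(2*D))
X*A(-6) - 137 = -615*(10 - 6)/(2*(-6)) - 137 = -615*(-1)*4/(2*6) - 137 = -615*(-1/3) - 137 = 205 - 137 = 68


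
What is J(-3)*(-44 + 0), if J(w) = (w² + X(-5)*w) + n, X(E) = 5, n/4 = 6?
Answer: -792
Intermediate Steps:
n = 24 (n = 4*6 = 24)
J(w) = 24 + w² + 5*w (J(w) = (w² + 5*w) + 24 = 24 + w² + 5*w)
J(-3)*(-44 + 0) = (24 + (-3)² + 5*(-3))*(-44 + 0) = (24 + 9 - 15)*(-44) = 18*(-44) = -792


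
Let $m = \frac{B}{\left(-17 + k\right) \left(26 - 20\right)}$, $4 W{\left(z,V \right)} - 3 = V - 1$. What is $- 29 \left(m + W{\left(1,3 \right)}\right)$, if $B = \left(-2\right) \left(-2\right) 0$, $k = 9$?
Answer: $- \frac{145}{4} \approx -36.25$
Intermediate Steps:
$W{\left(z,V \right)} = \frac{1}{2} + \frac{V}{4}$ ($W{\left(z,V \right)} = \frac{3}{4} + \frac{V - 1}{4} = \frac{3}{4} + \frac{-1 + V}{4} = \frac{3}{4} + \left(- \frac{1}{4} + \frac{V}{4}\right) = \frac{1}{2} + \frac{V}{4}$)
$B = 0$ ($B = 4 \cdot 0 = 0$)
$m = 0$ ($m = \frac{0}{\left(-17 + 9\right) \left(26 - 20\right)} = \frac{0}{\left(-8\right) 6} = \frac{0}{-48} = 0 \left(- \frac{1}{48}\right) = 0$)
$- 29 \left(m + W{\left(1,3 \right)}\right) = - 29 \left(0 + \left(\frac{1}{2} + \frac{1}{4} \cdot 3\right)\right) = - 29 \left(0 + \left(\frac{1}{2} + \frac{3}{4}\right)\right) = - 29 \left(0 + \frac{5}{4}\right) = \left(-29\right) \frac{5}{4} = - \frac{145}{4}$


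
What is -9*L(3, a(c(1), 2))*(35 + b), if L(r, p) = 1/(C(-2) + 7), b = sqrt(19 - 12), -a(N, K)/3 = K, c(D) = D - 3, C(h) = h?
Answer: -63 - 9*sqrt(7)/5 ≈ -67.762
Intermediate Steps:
c(D) = -3 + D
a(N, K) = -3*K
b = sqrt(7) ≈ 2.6458
L(r, p) = 1/5 (L(r, p) = 1/(-2 + 7) = 1/5)
-9*L(3, a(c(1), 2))*(35 + b) = -9*(35 + sqrt(7))/5 = -9*(7 + sqrt(7)/5) = -63 - 9*sqrt(7)/5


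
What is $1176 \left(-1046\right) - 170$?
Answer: $-1230266$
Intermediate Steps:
$1176 \left(-1046\right) - 170 = -1230096 - 170 = -1230266$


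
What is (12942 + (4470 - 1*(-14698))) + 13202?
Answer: 45312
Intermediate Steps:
(12942 + (4470 - 1*(-14698))) + 13202 = (12942 + (4470 + 14698)) + 13202 = (12942 + 19168) + 13202 = 32110 + 13202 = 45312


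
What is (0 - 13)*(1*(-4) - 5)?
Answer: 117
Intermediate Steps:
(0 - 13)*(1*(-4) - 5) = -13*(-4 - 5) = -13*(-9) = 117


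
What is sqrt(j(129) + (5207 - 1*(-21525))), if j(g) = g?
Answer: sqrt(26861) ≈ 163.89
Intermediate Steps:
sqrt(j(129) + (5207 - 1*(-21525))) = sqrt(129 + (5207 - 1*(-21525))) = sqrt(129 + (5207 + 21525)) = sqrt(129 + 26732) = sqrt(26861)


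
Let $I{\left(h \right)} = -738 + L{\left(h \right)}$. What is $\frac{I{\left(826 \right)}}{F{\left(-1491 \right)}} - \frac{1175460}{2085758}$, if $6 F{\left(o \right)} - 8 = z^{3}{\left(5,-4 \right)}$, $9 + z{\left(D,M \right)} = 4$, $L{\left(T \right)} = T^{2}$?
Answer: $- \frac{109349712098}{3128637} \approx -34951.0$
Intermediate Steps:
$z{\left(D,M \right)} = -5$ ($z{\left(D,M \right)} = -9 + 4 = -5$)
$F{\left(o \right)} = - \frac{39}{2}$ ($F{\left(o \right)} = \frac{4}{3} + \frac{\left(-5\right)^{3}}{6} = \frac{4}{3} + \frac{1}{6} \left(-125\right) = \frac{4}{3} - \frac{125}{6} = - \frac{39}{2}$)
$I{\left(h \right)} = -738 + h^{2}$
$\frac{I{\left(826 \right)}}{F{\left(-1491 \right)}} - \frac{1175460}{2085758} = \frac{-738 + 826^{2}}{- \frac{39}{2}} - \frac{1175460}{2085758} = \left(-738 + 682276\right) \left(- \frac{2}{39}\right) - \frac{587730}{1042879} = 681538 \left(- \frac{2}{39}\right) - \frac{587730}{1042879} = - \frac{104852}{3} - \frac{587730}{1042879} = - \frac{109349712098}{3128637}$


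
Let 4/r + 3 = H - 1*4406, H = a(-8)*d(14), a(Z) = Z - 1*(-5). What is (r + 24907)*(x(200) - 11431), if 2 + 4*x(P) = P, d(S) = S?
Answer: -2523530149439/8902 ≈ -2.8348e+8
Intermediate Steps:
a(Z) = 5 + Z (a(Z) = Z + 5 = 5 + Z)
x(P) = -½ + P/4
H = -42 (H = (5 - 8)*14 = -3*14 = -42)
r = -4/4451 (r = 4/(-3 + (-42 - 1*4406)) = 4/(-3 + (-42 - 4406)) = 4/(-3 - 4448) = 4/(-4451) = 4*(-1/4451) = -4/4451 ≈ -0.00089867)
(r + 24907)*(x(200) - 11431) = (-4/4451 + 24907)*((-½ + (¼)*200) - 11431) = 110861053*((-½ + 50) - 11431)/4451 = 110861053*(99/2 - 11431)/4451 = (110861053/4451)*(-22763/2) = -2523530149439/8902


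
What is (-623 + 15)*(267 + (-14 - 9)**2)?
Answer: -483968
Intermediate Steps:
(-623 + 15)*(267 + (-14 - 9)**2) = -608*(267 + (-23)**2) = -608*(267 + 529) = -608*796 = -483968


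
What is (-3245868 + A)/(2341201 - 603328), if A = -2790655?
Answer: -6036523/1737873 ≈ -3.4735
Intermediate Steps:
(-3245868 + A)/(2341201 - 603328) = (-3245868 - 2790655)/(2341201 - 603328) = -6036523/1737873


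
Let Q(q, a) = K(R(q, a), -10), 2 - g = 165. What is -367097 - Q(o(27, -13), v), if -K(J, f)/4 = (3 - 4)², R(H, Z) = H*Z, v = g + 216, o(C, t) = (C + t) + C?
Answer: -367093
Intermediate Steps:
g = -163 (g = 2 - 1*165 = 2 - 165 = -163)
o(C, t) = t + 2*C
v = 53 (v = -163 + 216 = 53)
K(J, f) = -4 (K(J, f) = -4*(3 - 4)² = -4*(-1)² = -4*1 = -4)
Q(q, a) = -4
-367097 - Q(o(27, -13), v) = -367097 - 1*(-4) = -367097 + 4 = -367093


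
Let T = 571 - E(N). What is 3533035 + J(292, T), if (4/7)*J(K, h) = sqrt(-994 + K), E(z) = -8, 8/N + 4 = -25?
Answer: 3533035 + 21*I*sqrt(78)/4 ≈ 3.533e+6 + 46.367*I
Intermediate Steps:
N = -8/29 (N = 8/(-4 - 25) = 8/(-29) = 8*(-1/29) = -8/29 ≈ -0.27586)
T = 579 (T = 571 - 1*(-8) = 571 + 8 = 579)
J(K, h) = 7*sqrt(-994 + K)/4
3533035 + J(292, T) = 3533035 + 7*sqrt(-994 + 292)/4 = 3533035 + 7*sqrt(-702)/4 = 3533035 + 7*(3*I*sqrt(78))/4 = 3533035 + 21*I*sqrt(78)/4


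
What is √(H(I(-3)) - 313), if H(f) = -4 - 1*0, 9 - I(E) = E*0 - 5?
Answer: I*√317 ≈ 17.805*I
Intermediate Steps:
I(E) = 14 (I(E) = 9 - (E*0 - 5) = 9 - (0 - 5) = 9 - 1*(-5) = 9 + 5 = 14)
H(f) = -4 (H(f) = -4 + 0 = -4)
√(H(I(-3)) - 313) = √(-4 - 313) = √(-317) = I*√317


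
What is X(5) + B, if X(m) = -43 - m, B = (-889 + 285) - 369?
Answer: -1021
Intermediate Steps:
B = -973 (B = -604 - 369 = -973)
X(5) + B = (-43 - 1*5) - 973 = (-43 - 5) - 973 = -48 - 973 = -1021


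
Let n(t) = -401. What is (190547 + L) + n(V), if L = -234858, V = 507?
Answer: -44712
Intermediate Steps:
(190547 + L) + n(V) = (190547 - 234858) - 401 = -44311 - 401 = -44712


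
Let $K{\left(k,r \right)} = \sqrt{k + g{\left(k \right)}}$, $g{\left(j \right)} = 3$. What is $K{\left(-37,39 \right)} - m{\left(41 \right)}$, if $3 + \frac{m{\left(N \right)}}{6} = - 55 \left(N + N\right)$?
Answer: $27078 + i \sqrt{34} \approx 27078.0 + 5.831 i$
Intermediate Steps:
$m{\left(N \right)} = -18 - 660 N$ ($m{\left(N \right)} = -18 + 6 \left(- 55 \left(N + N\right)\right) = -18 + 6 \left(- 55 \cdot 2 N\right) = -18 + 6 \left(- 110 N\right) = -18 - 660 N$)
$K{\left(k,r \right)} = \sqrt{3 + k}$ ($K{\left(k,r \right)} = \sqrt{k + 3} = \sqrt{3 + k}$)
$K{\left(-37,39 \right)} - m{\left(41 \right)} = \sqrt{3 - 37} - \left(-18 - 27060\right) = \sqrt{-34} - \left(-18 - 27060\right) = i \sqrt{34} - -27078 = i \sqrt{34} + 27078 = 27078 + i \sqrt{34}$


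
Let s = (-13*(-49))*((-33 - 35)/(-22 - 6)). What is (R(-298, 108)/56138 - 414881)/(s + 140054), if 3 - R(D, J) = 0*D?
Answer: -23290589575/7949196938 ≈ -2.9299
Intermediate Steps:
R(D, J) = 3 (R(D, J) = 3 - 0*D = 3 - 1*0 = 3 + 0 = 3)
s = 1547 (s = 637*(-68/(-28)) = 637*(-68*(-1/28)) = 637*(17/7) = 1547)
(R(-298, 108)/56138 - 414881)/(s + 140054) = (3/56138 - 414881)/(1547 + 140054) = (3*(1/56138) - 414881)/141601 = (3/56138 - 414881)*(1/141601) = -23290589575/56138*1/141601 = -23290589575/7949196938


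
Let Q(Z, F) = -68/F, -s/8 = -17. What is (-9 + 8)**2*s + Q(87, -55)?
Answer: 7548/55 ≈ 137.24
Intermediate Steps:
s = 136 (s = -8*(-17) = 136)
(-9 + 8)**2*s + Q(87, -55) = (-9 + 8)**2*136 - 68/(-55) = (-1)**2*136 - 68*(-1/55) = 1*136 + 68/55 = 136 + 68/55 = 7548/55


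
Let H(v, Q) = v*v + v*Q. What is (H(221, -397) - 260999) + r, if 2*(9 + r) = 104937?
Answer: -494871/2 ≈ -2.4744e+5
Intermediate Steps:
r = 104919/2 (r = -9 + (½)*104937 = -9 + 104937/2 = 104919/2 ≈ 52460.)
H(v, Q) = v² + Q*v
(H(221, -397) - 260999) + r = (221*(-397 + 221) - 260999) + 104919/2 = (221*(-176) - 260999) + 104919/2 = (-38896 - 260999) + 104919/2 = -299895 + 104919/2 = -494871/2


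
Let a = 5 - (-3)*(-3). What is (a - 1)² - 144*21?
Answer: -2999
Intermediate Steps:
a = -4 (a = 5 - 1*9 = 5 - 9 = -4)
(a - 1)² - 144*21 = (-4 - 1)² - 144*21 = (-5)² - 3024 = 25 - 3024 = -2999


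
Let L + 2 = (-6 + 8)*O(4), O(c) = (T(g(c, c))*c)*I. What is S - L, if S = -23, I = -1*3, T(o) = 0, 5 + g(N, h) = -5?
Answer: -21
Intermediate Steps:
g(N, h) = -10 (g(N, h) = -5 - 5 = -10)
I = -3
O(c) = 0 (O(c) = (0*c)*(-3) = 0*(-3) = 0)
L = -2 (L = -2 + (-6 + 8)*0 = -2 + 2*0 = -2 + 0 = -2)
S - L = -23 - 1*(-2) = -23 + 2 = -21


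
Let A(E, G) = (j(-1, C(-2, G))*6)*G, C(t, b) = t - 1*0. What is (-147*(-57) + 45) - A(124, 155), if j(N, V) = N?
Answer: 9354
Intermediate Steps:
C(t, b) = t (C(t, b) = t + 0 = t)
A(E, G) = -6*G (A(E, G) = (-1*6)*G = -6*G)
(-147*(-57) + 45) - A(124, 155) = (-147*(-57) + 45) - (-6)*155 = (8379 + 45) - 1*(-930) = 8424 + 930 = 9354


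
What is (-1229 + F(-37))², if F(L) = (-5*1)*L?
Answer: 1089936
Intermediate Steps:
F(L) = -5*L
(-1229 + F(-37))² = (-1229 - 5*(-37))² = (-1229 + 185)² = (-1044)² = 1089936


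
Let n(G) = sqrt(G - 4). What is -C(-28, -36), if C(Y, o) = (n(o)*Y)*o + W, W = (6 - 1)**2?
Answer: -25 - 2016*I*sqrt(10) ≈ -25.0 - 6375.1*I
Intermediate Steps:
W = 25 (W = 5**2 = 25)
n(G) = sqrt(-4 + G)
C(Y, o) = 25 + Y*o*sqrt(-4 + o) (C(Y, o) = (sqrt(-4 + o)*Y)*o + 25 = (Y*sqrt(-4 + o))*o + 25 = Y*o*sqrt(-4 + o) + 25 = 25 + Y*o*sqrt(-4 + o))
-C(-28, -36) = -(25 - 28*(-36)*sqrt(-4 - 36)) = -(25 - 28*(-36)*sqrt(-40)) = -(25 - 28*(-36)*2*I*sqrt(10)) = -(25 + 2016*I*sqrt(10)) = -25 - 2016*I*sqrt(10)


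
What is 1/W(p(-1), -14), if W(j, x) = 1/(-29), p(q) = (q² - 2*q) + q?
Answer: -29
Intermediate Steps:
p(q) = q² - q
W(j, x) = -1/29
1/W(p(-1), -14) = 1/(-1/29) = -29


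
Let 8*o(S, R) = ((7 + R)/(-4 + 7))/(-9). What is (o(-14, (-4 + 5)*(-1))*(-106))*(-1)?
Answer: -53/18 ≈ -2.9444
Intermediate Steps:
o(S, R) = -7/216 - R/216 (o(S, R) = (((7 + R)/(-4 + 7))/(-9))/8 = (((7 + R)/3)*(-1/9))/8 = (((7 + R)*(1/3))*(-1/9))/8 = ((7/3 + R/3)*(-1/9))/8 = (-7/27 - R/27)/8 = -7/216 - R/216)
(o(-14, (-4 + 5)*(-1))*(-106))*(-1) = ((-7/216 - (-4 + 5)*(-1)/216)*(-106))*(-1) = ((-7/216 - (-1)/216)*(-106))*(-1) = ((-7/216 - 1/216*(-1))*(-106))*(-1) = ((-7/216 + 1/216)*(-106))*(-1) = -1/36*(-106)*(-1) = (53/18)*(-1) = -53/18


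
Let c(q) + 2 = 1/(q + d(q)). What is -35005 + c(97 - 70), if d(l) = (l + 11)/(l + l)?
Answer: -26185209/748 ≈ -35007.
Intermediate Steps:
d(l) = (11 + l)/(2*l) (d(l) = (11 + l)/((2*l)) = (11 + l)*(1/(2*l)) = (11 + l)/(2*l))
c(q) = -2 + 1/(q + (11 + q)/(2*q))
-35005 + c(97 - 70) = -35005 + 2*(-11 - 2*(97 - 70)²)/(11 + (97 - 70) + 2*(97 - 70)²) = -35005 + 2*(-11 - 2*27²)/(11 + 27 + 2*27²) = -35005 + 2*(-11 - 2*729)/(11 + 27 + 2*729) = -35005 + 2*(-11 - 1458)/(11 + 27 + 1458) = -35005 + 2*(-1469)/1496 = -35005 + 2*(1/1496)*(-1469) = -35005 - 1469/748 = -26185209/748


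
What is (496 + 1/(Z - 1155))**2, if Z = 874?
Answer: 19425390625/78961 ≈ 2.4601e+5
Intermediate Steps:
(496 + 1/(Z - 1155))**2 = (496 + 1/(874 - 1155))**2 = (496 + 1/(-281))**2 = (496 - 1/281)**2 = (139375/281)**2 = 19425390625/78961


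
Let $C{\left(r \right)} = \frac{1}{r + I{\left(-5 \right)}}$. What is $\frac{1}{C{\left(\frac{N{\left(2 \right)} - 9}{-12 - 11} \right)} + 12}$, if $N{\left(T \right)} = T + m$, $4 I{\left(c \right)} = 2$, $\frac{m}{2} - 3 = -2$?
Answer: $\frac{33}{442} \approx 0.074661$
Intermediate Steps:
$m = 2$ ($m = 6 + 2 \left(-2\right) = 6 - 4 = 2$)
$I{\left(c \right)} = \frac{1}{2}$ ($I{\left(c \right)} = \frac{1}{4} \cdot 2 = \frac{1}{2}$)
$N{\left(T \right)} = 2 + T$ ($N{\left(T \right)} = T + 2 = 2 + T$)
$C{\left(r \right)} = \frac{1}{\frac{1}{2} + r}$ ($C{\left(r \right)} = \frac{1}{r + \frac{1}{2}} = \frac{1}{\frac{1}{2} + r}$)
$\frac{1}{C{\left(\frac{N{\left(2 \right)} - 9}{-12 - 11} \right)} + 12} = \frac{1}{\frac{2}{1 + 2 \frac{\left(2 + 2\right) - 9}{-12 - 11}} + 12} = \frac{1}{\frac{2}{1 + 2 \frac{4 - 9}{-23}} + 12} = \frac{1}{\frac{2}{1 + 2 \left(\left(-5\right) \left(- \frac{1}{23}\right)\right)} + 12} = \frac{1}{\frac{2}{1 + 2 \cdot \frac{5}{23}} + 12} = \frac{1}{\frac{2}{1 + \frac{10}{23}} + 12} = \frac{1}{\frac{2}{\frac{33}{23}} + 12} = \frac{1}{2 \cdot \frac{23}{33} + 12} = \frac{1}{\frac{46}{33} + 12} = \frac{1}{\frac{442}{33}} = \frac{33}{442}$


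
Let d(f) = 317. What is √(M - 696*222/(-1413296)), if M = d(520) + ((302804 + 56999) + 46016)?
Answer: √3168822392494763/88331 ≈ 637.29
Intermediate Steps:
M = 406136 (M = 317 + ((302804 + 56999) + 46016) = 317 + (359803 + 46016) = 317 + 405819 = 406136)
√(M - 696*222/(-1413296)) = √(406136 - 696*222/(-1413296)) = √(406136 - 154512*(-1/1413296)) = √(406136 + 9657/88331) = √(35874408673/88331) = √3168822392494763/88331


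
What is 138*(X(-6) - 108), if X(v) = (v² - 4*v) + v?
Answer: -7452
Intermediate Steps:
X(v) = v² - 3*v
138*(X(-6) - 108) = 138*(-6*(-3 - 6) - 108) = 138*(-6*(-9) - 108) = 138*(54 - 108) = 138*(-54) = -7452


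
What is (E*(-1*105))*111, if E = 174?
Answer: -2027970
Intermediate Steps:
(E*(-1*105))*111 = (174*(-1*105))*111 = (174*(-105))*111 = -18270*111 = -2027970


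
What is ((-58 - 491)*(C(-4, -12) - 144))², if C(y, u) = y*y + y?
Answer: 5251611024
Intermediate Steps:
C(y, u) = y + y² (C(y, u) = y² + y = y + y²)
((-58 - 491)*(C(-4, -12) - 144))² = ((-58 - 491)*(-4*(1 - 4) - 144))² = (-549*(-4*(-3) - 144))² = (-549*(12 - 144))² = (-549*(-132))² = 72468² = 5251611024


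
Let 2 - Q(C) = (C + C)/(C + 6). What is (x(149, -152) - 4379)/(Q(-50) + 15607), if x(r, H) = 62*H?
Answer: -151833/171674 ≈ -0.88443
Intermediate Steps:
Q(C) = 2 - 2*C/(6 + C) (Q(C) = 2 - (C + C)/(C + 6) = 2 - 2*C/(6 + C))
(x(149, -152) - 4379)/(Q(-50) + 15607) = (62*(-152) - 4379)/(12/(6 - 50) + 15607) = (-9424 - 4379)/(12/(-44) + 15607) = -13803/(12*(-1/44) + 15607) = -13803/(-3/11 + 15607) = -13803/171674/11 = -13803*11/171674 = -151833/171674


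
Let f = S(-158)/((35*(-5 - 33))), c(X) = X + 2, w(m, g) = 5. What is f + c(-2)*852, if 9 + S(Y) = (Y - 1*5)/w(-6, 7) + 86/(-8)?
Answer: 1047/26600 ≈ 0.039361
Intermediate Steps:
c(X) = 2 + X
S(Y) = -83/4 + Y/5 (S(Y) = -9 + ((Y - 1*5)/5 + 86/(-8)) = -9 + ((Y - 5)*(⅕) + 86*(-⅛)) = -9 + ((-5 + Y)*(⅕) - 43/4) = -9 + ((-1 + Y/5) - 43/4) = -9 + (-47/4 + Y/5) = -83/4 + Y/5)
f = 1047/26600 (f = (-83/4 + (⅕)*(-158))/((35*(-5 - 33))) = (-83/4 - 158/5)/((35*(-38))) = -1047/20/(-1330) = -1047/20*(-1/1330) = 1047/26600 ≈ 0.039361)
f + c(-2)*852 = 1047/26600 + (2 - 2)*852 = 1047/26600 + 0*852 = 1047/26600 + 0 = 1047/26600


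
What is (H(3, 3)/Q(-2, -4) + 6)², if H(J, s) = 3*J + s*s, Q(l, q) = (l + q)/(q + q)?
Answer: 900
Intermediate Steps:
Q(l, q) = (l + q)/(2*q) (Q(l, q) = (l + q)/((2*q)) = (l + q)*(1/(2*q)) = (l + q)/(2*q))
H(J, s) = s² + 3*J (H(J, s) = 3*J + s² = s² + 3*J)
(H(3, 3)/Q(-2, -4) + 6)² = ((3² + 3*3)/(((½)*(-2 - 4)/(-4))) + 6)² = ((9 + 9)/(((½)*(-¼)*(-6))) + 6)² = (18/(¾) + 6)² = (18*(4/3) + 6)² = (24 + 6)² = 30² = 900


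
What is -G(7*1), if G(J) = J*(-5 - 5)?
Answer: 70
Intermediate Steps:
G(J) = -10*J (G(J) = J*(-10) = -10*J)
-G(7*1) = -(-10)*7*1 = -(-10)*7 = -1*(-70) = 70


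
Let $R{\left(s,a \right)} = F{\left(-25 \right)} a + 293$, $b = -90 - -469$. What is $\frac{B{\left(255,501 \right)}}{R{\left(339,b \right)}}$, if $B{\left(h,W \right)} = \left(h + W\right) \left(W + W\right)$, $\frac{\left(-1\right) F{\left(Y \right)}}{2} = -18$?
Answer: $\frac{108216}{1991} \approx 54.353$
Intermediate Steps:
$b = 379$ ($b = -90 + 469 = 379$)
$F{\left(Y \right)} = 36$ ($F{\left(Y \right)} = \left(-2\right) \left(-18\right) = 36$)
$R{\left(s,a \right)} = 293 + 36 a$ ($R{\left(s,a \right)} = 36 a + 293 = 293 + 36 a$)
$B{\left(h,W \right)} = 2 W \left(W + h\right)$ ($B{\left(h,W \right)} = \left(W + h\right) 2 W = 2 W \left(W + h\right)$)
$\frac{B{\left(255,501 \right)}}{R{\left(339,b \right)}} = \frac{2 \cdot 501 \left(501 + 255\right)}{293 + 36 \cdot 379} = \frac{2 \cdot 501 \cdot 756}{293 + 13644} = \frac{757512}{13937} = 757512 \cdot \frac{1}{13937} = \frac{108216}{1991}$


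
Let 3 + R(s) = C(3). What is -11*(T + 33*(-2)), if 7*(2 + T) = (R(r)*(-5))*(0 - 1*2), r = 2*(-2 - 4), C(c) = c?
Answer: 748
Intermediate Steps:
r = -12 (r = 2*(-6) = -12)
R(s) = 0 (R(s) = -3 + 3 = 0)
T = -2 (T = -2 + ((0*(-5))*(0 - 1*2))/7 = -2 + (0*(0 - 2))/7 = -2 + (0*(-2))/7 = -2 + (⅐)*0 = -2 + 0 = -2)
-11*(T + 33*(-2)) = -11*(-2 + 33*(-2)) = -11*(-2 - 66) = -11*(-68) = 748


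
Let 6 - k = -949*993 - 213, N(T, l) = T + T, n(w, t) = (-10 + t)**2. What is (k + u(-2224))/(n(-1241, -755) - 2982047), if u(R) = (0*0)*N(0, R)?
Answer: -471288/1198411 ≈ -0.39326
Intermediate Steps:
N(T, l) = 2*T
k = 942576 (k = 6 - (-949*993 - 213) = 6 - (-942357 - 213) = 6 - 1*(-942570) = 6 + 942570 = 942576)
u(R) = 0 (u(R) = (0*0)*(2*0) = 0*0 = 0)
(k + u(-2224))/(n(-1241, -755) - 2982047) = (942576 + 0)/((-10 - 755)**2 - 2982047) = 942576/((-765)**2 - 2982047) = 942576/(585225 - 2982047) = 942576/(-2396822) = 942576*(-1/2396822) = -471288/1198411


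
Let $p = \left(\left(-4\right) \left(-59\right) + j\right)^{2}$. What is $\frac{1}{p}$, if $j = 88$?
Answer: $\frac{1}{104976} \approx 9.526 \cdot 10^{-6}$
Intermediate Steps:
$p = 104976$ ($p = \left(\left(-4\right) \left(-59\right) + 88\right)^{2} = \left(236 + 88\right)^{2} = 324^{2} = 104976$)
$\frac{1}{p} = \frac{1}{104976}$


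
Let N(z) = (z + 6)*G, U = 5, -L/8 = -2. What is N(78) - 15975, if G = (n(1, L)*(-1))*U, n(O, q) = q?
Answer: -22695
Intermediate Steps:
L = 16 (L = -8*(-2) = 16)
G = -80 (G = (16*(-1))*5 = -16*5 = -80)
N(z) = -480 - 80*z (N(z) = (z + 6)*(-80) = (6 + z)*(-80) = -480 - 80*z)
N(78) - 15975 = (-480 - 80*78) - 15975 = (-480 - 6240) - 15975 = -6720 - 15975 = -22695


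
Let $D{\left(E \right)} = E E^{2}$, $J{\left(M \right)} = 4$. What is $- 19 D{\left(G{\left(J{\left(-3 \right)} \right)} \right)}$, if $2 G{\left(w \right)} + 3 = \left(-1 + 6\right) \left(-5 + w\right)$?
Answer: $1216$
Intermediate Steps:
$G{\left(w \right)} = -14 + \frac{5 w}{2}$ ($G{\left(w \right)} = - \frac{3}{2} + \frac{\left(-1 + 6\right) \left(-5 + w\right)}{2} = - \frac{3}{2} + \frac{5 \left(-5 + w\right)}{2} = - \frac{3}{2} + \frac{-25 + 5 w}{2} = - \frac{3}{2} + \left(- \frac{25}{2} + \frac{5 w}{2}\right) = -14 + \frac{5 w}{2}$)
$D{\left(E \right)} = E^{3}$
$- 19 D{\left(G{\left(J{\left(-3 \right)} \right)} \right)} = - 19 \left(-14 + \frac{5}{2} \cdot 4\right)^{3} = - 19 \left(-14 + 10\right)^{3} = - 19 \left(-4\right)^{3} = \left(-19\right) \left(-64\right) = 1216$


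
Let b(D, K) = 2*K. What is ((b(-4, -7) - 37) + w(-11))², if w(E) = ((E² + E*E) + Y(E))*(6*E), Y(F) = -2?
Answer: 252523881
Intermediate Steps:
w(E) = 6*E*(-2 + 2*E²) (w(E) = ((E² + E*E) - 2)*(6*E) = ((E² + E²) - 2)*(6*E) = (2*E² - 2)*(6*E) = (-2 + 2*E²)*(6*E) = 6*E*(-2 + 2*E²))
((b(-4, -7) - 37) + w(-11))² = ((2*(-7) - 37) + 12*(-11)*(-1 + (-11)²))² = ((-14 - 37) + 12*(-11)*(-1 + 121))² = (-51 + 12*(-11)*120)² = (-51 - 15840)² = (-15891)² = 252523881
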